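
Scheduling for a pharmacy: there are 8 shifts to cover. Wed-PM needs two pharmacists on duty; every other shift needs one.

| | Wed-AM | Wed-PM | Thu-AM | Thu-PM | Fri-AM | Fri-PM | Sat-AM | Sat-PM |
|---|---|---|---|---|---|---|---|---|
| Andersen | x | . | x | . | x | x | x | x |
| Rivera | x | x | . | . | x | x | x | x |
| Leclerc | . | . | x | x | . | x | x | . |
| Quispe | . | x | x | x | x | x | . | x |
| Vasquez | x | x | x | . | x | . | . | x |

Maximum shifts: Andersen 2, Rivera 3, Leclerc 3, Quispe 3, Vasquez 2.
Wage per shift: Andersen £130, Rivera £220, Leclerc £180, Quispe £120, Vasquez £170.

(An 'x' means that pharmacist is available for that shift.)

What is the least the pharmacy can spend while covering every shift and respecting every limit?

Picking the cheapest available pharmacist for each shift independently would cost £1150, but that ignores the shift limits.
An optimal schedule: Wed-AM→Andersen, Wed-PM→Quispe+Vasquez, Thu-AM→Leclerc, Thu-PM→Quispe, Fri-AM→Quispe, Fri-PM→Leclerc, Sat-AM→Andersen, Sat-PM→Vasquez.
Total: 130 + 120 + 170 + 180 + 120 + 120 + 180 + 130 + 170 = £1320.

£1320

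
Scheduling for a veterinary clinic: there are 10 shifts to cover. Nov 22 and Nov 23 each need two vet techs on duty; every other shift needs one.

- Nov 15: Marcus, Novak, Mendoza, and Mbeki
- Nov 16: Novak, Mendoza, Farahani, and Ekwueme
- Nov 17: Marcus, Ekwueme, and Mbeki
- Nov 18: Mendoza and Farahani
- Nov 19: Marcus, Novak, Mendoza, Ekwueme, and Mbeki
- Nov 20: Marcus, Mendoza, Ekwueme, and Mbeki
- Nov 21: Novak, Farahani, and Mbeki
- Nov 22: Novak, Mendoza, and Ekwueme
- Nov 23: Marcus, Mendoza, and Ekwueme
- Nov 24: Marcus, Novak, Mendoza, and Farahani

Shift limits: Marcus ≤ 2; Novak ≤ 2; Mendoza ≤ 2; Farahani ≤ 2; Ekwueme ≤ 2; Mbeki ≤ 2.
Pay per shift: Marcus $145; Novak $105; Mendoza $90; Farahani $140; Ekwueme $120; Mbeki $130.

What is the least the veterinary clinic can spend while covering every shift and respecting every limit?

Picking the cheapest available vet tech for each shift independently would cost $1170, but that ignores the shift limits.
An optimal schedule: Nov 15→Mbeki, Nov 16→Farahani, Nov 17→Marcus, Nov 18→Mendoza, Nov 19→Mbeki, Nov 20→Ekwueme, Nov 21→Novak, Nov 22→Novak+Mendoza, Nov 23→Marcus+Ekwueme, Nov 24→Farahani.
Total: 130 + 140 + 145 + 90 + 130 + 120 + 105 + 105 + 90 + 145 + 120 + 140 = $1460.

$1460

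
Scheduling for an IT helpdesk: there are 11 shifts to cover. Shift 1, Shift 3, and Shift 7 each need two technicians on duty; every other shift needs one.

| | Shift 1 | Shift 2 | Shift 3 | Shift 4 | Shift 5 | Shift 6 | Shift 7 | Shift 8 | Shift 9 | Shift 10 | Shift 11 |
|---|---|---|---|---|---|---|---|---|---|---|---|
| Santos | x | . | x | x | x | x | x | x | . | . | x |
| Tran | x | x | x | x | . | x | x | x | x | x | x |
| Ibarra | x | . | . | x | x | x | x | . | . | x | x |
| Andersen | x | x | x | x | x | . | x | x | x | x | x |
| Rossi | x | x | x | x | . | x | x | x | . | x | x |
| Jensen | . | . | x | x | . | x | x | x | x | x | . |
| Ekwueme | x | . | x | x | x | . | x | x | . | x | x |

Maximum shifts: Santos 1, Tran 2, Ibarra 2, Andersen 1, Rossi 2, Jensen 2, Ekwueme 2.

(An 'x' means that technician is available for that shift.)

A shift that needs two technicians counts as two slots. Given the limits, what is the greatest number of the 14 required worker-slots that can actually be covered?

12

Total capacity across all technicians is 1+2+2+1+2+2+2 = 12, and 14 slots are needed, so at most 12 can be filled.
An assignment achieving 12: Shift 1→Ibarra+Andersen, Shift 2→Tran, Shift 3→Rossi+Jensen, Shift 4→Ekwueme, Shift 5→Santos, Shift 6→Ibarra, Shift 8→Rossi, Shift 9→Tran, Shift 10→Jensen, Shift 11→Ekwueme.
Loads: Santos 1/1, Tran 2/2, Ibarra 2/2, Andersen 1/1, Rossi 2/2, Jensen 2/2, Ekwueme 2/2.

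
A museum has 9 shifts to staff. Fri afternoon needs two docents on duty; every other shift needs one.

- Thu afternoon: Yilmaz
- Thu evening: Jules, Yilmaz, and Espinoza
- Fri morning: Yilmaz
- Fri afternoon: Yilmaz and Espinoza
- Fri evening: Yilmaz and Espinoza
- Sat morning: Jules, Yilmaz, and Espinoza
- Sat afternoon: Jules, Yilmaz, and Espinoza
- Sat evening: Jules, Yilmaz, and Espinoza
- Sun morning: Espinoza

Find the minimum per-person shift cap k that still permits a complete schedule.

With 3 docents and 10 worker-slots to fill, someone must work at least ⌈10/3⌉ = 4 shifts, so k ≥ 4.
k = 4 works: Thu afternoon→Yilmaz, Thu evening→Jules, Fri morning→Yilmaz, Fri afternoon→Yilmaz+Espinoza, Fri evening→Yilmaz, Sat morning→Jules, Sat afternoon→Jules, Sat evening→Jules, Sun morning→Espinoza.
Loads: Jules 4, Yilmaz 4, Espinoza 2 — all ≤ 4.

4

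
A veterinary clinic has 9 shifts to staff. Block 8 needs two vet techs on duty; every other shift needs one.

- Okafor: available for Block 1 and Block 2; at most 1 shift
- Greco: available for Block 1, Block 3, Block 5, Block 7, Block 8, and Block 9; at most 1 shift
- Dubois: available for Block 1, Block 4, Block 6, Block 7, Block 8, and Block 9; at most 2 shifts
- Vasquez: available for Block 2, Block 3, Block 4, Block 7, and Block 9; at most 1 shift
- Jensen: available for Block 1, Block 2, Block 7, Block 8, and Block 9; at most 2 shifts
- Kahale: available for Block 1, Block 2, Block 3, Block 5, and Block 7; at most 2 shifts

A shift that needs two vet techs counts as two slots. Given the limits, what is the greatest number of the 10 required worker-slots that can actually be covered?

9

Total capacity across all vet techs is 1+1+2+1+2+2 = 9, and 10 slots are needed, so at most 9 can be filled.
An assignment achieving 9: Block 1→Kahale, Block 2→Okafor, Block 3→Vasquez, Block 4→Dubois, Block 5→Greco, Block 6→Dubois, Block 7→Kahale, Block 8→Jensen, Block 9→Jensen.
Loads: Okafor 1/1, Greco 1/1, Dubois 2/2, Vasquez 1/1, Jensen 2/2, Kahale 2/2.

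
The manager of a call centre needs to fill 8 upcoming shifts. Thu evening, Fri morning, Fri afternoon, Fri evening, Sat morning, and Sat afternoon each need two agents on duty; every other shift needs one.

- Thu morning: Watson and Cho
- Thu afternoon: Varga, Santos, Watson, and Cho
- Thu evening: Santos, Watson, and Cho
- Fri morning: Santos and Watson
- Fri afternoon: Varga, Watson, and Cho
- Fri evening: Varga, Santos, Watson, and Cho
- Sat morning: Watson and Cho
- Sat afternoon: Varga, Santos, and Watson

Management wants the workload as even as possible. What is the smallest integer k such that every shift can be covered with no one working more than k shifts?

4

With 4 agents and 14 worker-slots to fill, someone must work at least ⌈14/4⌉ = 4 shifts, so k ≥ 4.
k = 4 works: Thu morning→Watson, Thu afternoon→Varga, Thu evening→Santos+Watson, Fri morning→Santos+Watson, Fri afternoon→Varga+Cho, Fri evening→Varga+Santos, Sat morning→Watson+Cho, Sat afternoon→Varga+Santos.
Loads: Varga 4, Santos 4, Watson 4, Cho 2 — all ≤ 4.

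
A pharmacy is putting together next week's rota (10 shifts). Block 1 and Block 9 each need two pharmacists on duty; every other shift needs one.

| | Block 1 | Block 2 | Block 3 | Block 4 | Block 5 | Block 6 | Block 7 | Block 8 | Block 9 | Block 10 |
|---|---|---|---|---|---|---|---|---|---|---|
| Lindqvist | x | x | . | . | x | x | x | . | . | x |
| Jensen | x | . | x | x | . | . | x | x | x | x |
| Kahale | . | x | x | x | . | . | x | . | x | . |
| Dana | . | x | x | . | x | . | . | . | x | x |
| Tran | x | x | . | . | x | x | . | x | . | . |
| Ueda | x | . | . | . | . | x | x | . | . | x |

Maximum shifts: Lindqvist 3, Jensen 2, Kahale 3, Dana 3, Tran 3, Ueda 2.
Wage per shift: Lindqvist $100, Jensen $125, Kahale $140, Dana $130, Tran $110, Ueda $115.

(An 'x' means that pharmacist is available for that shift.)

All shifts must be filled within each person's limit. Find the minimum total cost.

Picking the cheapest available pharmacist for each shift independently would cost $1325, but that ignores the shift limits.
An optimal schedule: Block 1→Tran+Ueda, Block 2→Tran, Block 3→Dana, Block 4→Jensen, Block 5→Lindqvist, Block 6→Lindqvist, Block 7→Lindqvist, Block 8→Tran, Block 9→Jensen+Dana, Block 10→Ueda.
Total: 110 + 115 + 110 + 130 + 125 + 100 + 100 + 100 + 110 + 125 + 130 + 115 = $1370.

$1370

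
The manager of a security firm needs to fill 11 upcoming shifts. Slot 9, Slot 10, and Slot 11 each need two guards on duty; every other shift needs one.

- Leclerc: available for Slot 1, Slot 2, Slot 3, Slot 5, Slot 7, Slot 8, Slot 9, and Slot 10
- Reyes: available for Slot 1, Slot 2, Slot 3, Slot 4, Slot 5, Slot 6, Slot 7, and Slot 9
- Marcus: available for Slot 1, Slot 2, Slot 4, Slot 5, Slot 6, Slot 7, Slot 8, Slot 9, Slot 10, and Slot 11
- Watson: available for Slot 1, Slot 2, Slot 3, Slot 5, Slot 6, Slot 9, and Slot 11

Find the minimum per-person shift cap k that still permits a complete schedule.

With 4 guards and 14 worker-slots to fill, someone must work at least ⌈14/4⌉ = 4 shifts, so k ≥ 4.
k = 4 works: Slot 1→Reyes, Slot 2→Reyes, Slot 3→Leclerc, Slot 4→Reyes, Slot 5→Marcus, Slot 6→Reyes, Slot 7→Leclerc, Slot 8→Leclerc, Slot 9→Marcus+Watson, Slot 10→Leclerc+Marcus, Slot 11→Marcus+Watson.
Loads: Leclerc 4, Reyes 4, Marcus 4, Watson 2 — all ≤ 4.

4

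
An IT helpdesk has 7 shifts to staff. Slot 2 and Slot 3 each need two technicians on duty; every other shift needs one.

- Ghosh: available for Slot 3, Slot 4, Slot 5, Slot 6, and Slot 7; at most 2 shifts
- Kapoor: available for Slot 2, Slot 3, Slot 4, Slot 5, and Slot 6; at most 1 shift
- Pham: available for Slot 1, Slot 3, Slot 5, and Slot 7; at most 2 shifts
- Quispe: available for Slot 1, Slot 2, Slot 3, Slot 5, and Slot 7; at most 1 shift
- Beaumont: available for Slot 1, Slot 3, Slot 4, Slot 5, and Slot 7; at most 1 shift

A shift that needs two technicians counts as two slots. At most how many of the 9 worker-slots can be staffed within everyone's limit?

7

Total capacity across all technicians is 2+1+2+1+1 = 7, and 9 slots are needed, so at most 7 can be filled.
An assignment achieving 7: Slot 1→Pham, Slot 2→Kapoor+Quispe, Slot 3→Beaumont, Slot 4→Ghosh, Slot 6→Ghosh, Slot 7→Pham.
Loads: Ghosh 2/2, Kapoor 1/1, Pham 2/2, Quispe 1/1, Beaumont 1/1.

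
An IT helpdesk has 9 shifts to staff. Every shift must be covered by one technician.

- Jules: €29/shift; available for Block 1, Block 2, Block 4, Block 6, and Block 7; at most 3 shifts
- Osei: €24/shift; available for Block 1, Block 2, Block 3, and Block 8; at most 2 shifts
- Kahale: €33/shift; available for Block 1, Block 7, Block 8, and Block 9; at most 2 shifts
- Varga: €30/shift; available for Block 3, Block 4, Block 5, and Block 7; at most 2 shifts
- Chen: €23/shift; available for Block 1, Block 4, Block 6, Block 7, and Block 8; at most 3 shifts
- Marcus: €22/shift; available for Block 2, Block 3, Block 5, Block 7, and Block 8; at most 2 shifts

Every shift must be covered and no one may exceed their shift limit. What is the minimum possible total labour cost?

Block 9 can only be covered by Kahale, so that assignment is forced.
Picking the cheapest available technician for each shift independently would cost €212, but that ignores the shift limits.
An optimal schedule: Block 1→Chen, Block 2→Marcus, Block 3→Osei, Block 4→Chen, Block 5→Marcus, Block 6→Chen, Block 7→Jules, Block 8→Osei, Block 9→Kahale.
Total: 23 + 22 + 24 + 23 + 22 + 23 + 29 + 24 + 33 = €223.

€223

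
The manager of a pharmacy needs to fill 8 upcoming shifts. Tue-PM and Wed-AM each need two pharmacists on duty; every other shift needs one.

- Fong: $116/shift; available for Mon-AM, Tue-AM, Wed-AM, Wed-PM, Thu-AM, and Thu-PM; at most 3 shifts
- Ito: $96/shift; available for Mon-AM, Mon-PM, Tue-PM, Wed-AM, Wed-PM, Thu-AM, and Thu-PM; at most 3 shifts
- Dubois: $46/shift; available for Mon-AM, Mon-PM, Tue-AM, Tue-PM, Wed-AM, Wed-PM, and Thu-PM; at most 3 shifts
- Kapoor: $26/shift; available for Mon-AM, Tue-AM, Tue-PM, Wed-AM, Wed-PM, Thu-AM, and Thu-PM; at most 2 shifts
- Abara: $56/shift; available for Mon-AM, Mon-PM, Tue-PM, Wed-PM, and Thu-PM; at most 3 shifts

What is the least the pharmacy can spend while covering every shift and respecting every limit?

Picking the cheapest available pharmacist for each shift independently would cost $320, but that ignores the shift limits.
An optimal schedule: Mon-AM→Dubois, Mon-PM→Dubois, Tue-AM→Kapoor, Tue-PM→Abara+Ito, Wed-AM→Dubois+Ito, Wed-PM→Abara, Thu-AM→Kapoor, Thu-PM→Abara.
Total: 46 + 46 + 26 + 56 + 96 + 46 + 96 + 56 + 26 + 56 = $550.

$550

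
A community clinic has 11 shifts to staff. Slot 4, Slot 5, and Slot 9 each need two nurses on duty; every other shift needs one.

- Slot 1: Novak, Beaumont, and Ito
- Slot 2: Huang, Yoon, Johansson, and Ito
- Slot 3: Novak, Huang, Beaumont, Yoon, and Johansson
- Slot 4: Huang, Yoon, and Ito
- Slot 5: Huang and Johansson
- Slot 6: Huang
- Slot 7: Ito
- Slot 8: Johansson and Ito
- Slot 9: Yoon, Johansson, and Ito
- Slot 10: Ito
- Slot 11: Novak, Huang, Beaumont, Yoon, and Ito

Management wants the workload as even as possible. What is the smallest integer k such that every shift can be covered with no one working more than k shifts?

3

With 6 nurses and 14 worker-slots to fill, someone must work at least ⌈14/6⌉ = 3 shifts, so k ≥ 3.
k = 3 works: Slot 1→Novak, Slot 2→Yoon, Slot 3→Novak, Slot 4→Huang+Yoon, Slot 5→Huang+Johansson, Slot 6→Huang, Slot 7→Ito, Slot 8→Johansson, Slot 9→Yoon+Johansson, Slot 10→Ito, Slot 11→Novak.
Loads: Novak 3, Huang 3, Beaumont 0, Yoon 3, Johansson 3, Ito 2 — all ≤ 3.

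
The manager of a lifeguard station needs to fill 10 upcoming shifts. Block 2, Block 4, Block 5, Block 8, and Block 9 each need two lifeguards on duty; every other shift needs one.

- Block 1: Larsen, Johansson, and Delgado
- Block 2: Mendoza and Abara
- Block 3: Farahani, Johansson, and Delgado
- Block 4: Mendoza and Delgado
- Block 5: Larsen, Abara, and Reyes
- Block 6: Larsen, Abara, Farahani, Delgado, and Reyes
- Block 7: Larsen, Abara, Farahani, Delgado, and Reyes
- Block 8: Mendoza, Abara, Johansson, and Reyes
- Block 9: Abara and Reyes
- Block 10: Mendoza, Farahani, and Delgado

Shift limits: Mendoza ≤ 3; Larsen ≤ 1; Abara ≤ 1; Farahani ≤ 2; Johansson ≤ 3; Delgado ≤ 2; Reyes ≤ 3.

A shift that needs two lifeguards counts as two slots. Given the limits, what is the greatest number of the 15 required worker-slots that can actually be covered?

Total capacity across all lifeguards is 3+1+1+2+3+2+3 = 15, and 15 slots are needed, so at most 15 can be filled.
Shifts {Block 2, Block 9} need 4 slots but only Mendoza, Abara, and Reyes are available for them, supplying at most 3 — so at least 1 slot must go unfilled.
An assignment achieving 14: Block 1→Johansson, Block 2→Mendoza+Abara, Block 3→Farahani, Block 4→Mendoza+Delgado, Block 5→Larsen+Reyes, Block 6→Farahani, Block 7→Delgado, Block 8→Johansson+Reyes, Block 9→Reyes, Block 10→Mendoza.
Loads: Mendoza 3/3, Larsen 1/1, Abara 1/1, Farahani 2/2, Johansson 2/3, Delgado 2/2, Reyes 3/3.

14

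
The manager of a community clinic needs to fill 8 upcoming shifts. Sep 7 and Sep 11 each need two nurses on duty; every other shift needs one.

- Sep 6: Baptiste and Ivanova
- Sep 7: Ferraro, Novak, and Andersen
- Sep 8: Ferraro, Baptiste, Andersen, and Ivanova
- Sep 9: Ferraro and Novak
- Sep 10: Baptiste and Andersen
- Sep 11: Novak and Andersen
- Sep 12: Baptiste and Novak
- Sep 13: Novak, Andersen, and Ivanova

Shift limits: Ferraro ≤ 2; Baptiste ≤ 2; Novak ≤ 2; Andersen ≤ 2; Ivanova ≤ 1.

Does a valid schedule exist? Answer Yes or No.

No

Total capacity is 2+2+2+2+1 = 9 but 10 worker-slots are needed — infeasible.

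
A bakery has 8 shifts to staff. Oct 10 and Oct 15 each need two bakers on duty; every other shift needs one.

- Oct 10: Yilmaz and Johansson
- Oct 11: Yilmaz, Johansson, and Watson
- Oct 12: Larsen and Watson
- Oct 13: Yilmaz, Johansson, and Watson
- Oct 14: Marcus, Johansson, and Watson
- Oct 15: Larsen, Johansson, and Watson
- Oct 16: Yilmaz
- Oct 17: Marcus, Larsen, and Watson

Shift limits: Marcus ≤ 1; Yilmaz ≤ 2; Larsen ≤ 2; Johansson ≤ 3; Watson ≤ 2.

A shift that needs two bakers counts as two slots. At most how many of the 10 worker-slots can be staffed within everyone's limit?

10

Total capacity across all bakers is 1+2+2+3+2 = 10, and 10 slots are needed, so at most 10 can be filled.
An assignment achieving 10: Oct 10→Yilmaz+Johansson, Oct 11→Johansson, Oct 12→Larsen, Oct 13→Johansson, Oct 14→Marcus, Oct 15→Larsen+Watson, Oct 16→Yilmaz, Oct 17→Watson.
Loads: Marcus 1/1, Yilmaz 2/2, Larsen 2/2, Johansson 3/3, Watson 2/2.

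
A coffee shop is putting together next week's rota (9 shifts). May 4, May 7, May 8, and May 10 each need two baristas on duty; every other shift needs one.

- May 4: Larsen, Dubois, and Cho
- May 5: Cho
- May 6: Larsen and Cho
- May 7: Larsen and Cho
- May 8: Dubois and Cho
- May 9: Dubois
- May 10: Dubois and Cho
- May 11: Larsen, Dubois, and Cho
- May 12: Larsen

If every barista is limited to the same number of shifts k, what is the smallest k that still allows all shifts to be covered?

5

With 3 baristas and 13 worker-slots to fill, someone must work at least ⌈13/3⌉ = 5 shifts, so k ≥ 5.
k = 5 works: May 4→Larsen+Dubois, May 5→Cho, May 6→Larsen, May 7→Larsen+Cho, May 8→Dubois+Cho, May 9→Dubois, May 10→Dubois+Cho, May 11→Larsen, May 12→Larsen.
Loads: Larsen 5, Dubois 4, Cho 4 — all ≤ 5.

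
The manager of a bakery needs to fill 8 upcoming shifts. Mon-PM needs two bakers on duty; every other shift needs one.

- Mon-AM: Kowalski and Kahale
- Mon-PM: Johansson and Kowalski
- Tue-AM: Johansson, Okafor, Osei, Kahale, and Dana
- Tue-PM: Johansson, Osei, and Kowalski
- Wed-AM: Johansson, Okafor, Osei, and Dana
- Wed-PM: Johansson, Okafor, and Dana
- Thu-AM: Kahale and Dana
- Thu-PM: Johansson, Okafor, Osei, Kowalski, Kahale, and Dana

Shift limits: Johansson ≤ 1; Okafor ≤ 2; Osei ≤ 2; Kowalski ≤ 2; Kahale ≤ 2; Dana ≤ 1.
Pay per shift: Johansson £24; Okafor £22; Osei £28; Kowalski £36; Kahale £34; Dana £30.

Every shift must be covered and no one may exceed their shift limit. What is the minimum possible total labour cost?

Mon-PM can only be covered by Johansson and Kowalski, so that assignment is forced.
Picking the cheapest available baker for each shift independently would cost £236, but that ignores the shift limits.
An optimal schedule: Mon-AM→Kahale, Mon-PM→Johansson+Kowalski, Tue-AM→Osei, Tue-PM→Osei, Wed-AM→Okafor, Wed-PM→Okafor, Thu-AM→Dana, Thu-PM→Kahale.
Total: 34 + 24 + 36 + 28 + 28 + 22 + 22 + 30 + 34 = £258.

£258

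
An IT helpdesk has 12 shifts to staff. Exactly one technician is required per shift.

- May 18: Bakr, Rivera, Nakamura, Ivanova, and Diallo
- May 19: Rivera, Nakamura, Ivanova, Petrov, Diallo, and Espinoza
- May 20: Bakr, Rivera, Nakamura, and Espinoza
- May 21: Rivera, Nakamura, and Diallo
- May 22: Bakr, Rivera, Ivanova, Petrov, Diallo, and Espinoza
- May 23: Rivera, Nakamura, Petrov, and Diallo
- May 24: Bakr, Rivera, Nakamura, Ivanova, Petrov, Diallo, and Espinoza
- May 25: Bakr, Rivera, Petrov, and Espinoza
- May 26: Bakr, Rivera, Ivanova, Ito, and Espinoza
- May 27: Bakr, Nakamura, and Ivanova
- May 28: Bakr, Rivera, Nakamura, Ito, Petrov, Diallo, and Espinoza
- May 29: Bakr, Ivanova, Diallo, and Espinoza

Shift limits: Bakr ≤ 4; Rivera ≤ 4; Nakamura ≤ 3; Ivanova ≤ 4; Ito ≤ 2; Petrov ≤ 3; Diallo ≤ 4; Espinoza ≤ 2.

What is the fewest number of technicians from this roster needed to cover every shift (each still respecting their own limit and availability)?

3

12 slots to fill and no one can take more than 4, so at least ⌈12/4⌉ = 3 technicians are needed.
Bakr, Rivera, and Ivanova alone can cover everything: May 18→Rivera, May 19→Rivera, May 20→Bakr, May 21→Rivera, May 22→Ivanova, May 23→Rivera, May 24→Ivanova, May 25→Bakr, May 26→Ivanova, May 27→Bakr, May 28→Bakr, May 29→Ivanova.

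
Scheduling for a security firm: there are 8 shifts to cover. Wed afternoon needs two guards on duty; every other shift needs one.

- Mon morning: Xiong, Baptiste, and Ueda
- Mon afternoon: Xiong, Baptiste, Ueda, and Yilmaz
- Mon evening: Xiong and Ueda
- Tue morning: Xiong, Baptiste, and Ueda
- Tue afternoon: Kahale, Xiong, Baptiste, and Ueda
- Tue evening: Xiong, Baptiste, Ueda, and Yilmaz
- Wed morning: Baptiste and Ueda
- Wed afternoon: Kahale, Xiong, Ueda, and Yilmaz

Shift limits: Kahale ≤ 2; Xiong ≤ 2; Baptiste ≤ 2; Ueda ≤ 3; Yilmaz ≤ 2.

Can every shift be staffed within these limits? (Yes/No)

One valid schedule: Mon morning→Xiong, Mon afternoon→Ueda, Mon evening→Xiong, Tue morning→Baptiste, Tue afternoon→Kahale, Tue evening→Ueda, Wed morning→Baptiste, Wed afternoon→Kahale+Ueda.
Loads: Kahale 2/2, Xiong 2/2, Baptiste 2/2, Ueda 3/3, Yilmaz 0/2 — all within limits.

Yes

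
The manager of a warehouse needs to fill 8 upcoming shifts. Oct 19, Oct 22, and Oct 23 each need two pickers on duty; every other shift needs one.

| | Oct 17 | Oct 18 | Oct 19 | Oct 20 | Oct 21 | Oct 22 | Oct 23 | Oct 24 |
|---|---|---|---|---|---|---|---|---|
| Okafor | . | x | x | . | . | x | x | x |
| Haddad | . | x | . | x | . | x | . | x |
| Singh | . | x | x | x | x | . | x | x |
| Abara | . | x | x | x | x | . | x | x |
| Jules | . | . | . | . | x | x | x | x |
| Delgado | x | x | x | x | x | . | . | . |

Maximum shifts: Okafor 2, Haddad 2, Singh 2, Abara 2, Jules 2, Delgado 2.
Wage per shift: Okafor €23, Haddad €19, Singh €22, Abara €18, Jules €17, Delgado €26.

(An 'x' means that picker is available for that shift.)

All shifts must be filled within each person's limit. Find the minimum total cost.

Oct 17 can only be covered by Delgado, so that assignment is forced.
Picking the cheapest available picker for each shift independently would cost €207, but that ignores the shift limits.
An optimal schedule: Oct 17→Delgado, Oct 18→Abara, Oct 19→Singh+Okafor, Oct 20→Abara, Oct 21→Jules, Oct 22→Jules+Haddad, Oct 23→Singh+Okafor, Oct 24→Haddad.
Total: 26 + 18 + 22 + 23 + 18 + 17 + 17 + 19 + 22 + 23 + 19 = €224.

€224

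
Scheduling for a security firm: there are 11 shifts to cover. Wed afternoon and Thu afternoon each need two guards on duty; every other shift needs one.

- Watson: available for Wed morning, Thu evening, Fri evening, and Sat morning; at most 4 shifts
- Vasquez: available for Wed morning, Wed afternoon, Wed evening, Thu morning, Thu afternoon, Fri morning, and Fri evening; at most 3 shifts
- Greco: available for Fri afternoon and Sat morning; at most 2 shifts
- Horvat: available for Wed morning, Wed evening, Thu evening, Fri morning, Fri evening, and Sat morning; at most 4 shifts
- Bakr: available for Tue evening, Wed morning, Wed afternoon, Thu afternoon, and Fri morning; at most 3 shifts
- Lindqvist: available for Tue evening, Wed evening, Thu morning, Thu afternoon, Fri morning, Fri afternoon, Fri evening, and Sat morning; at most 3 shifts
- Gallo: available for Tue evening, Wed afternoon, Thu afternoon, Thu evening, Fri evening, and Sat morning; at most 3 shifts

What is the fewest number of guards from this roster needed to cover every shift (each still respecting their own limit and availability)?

13 slots to fill and no one can take more than 4, so at least ⌈13/4⌉ = 4 guards are needed.
Watson, Vasquez, Bakr, and Lindqvist alone can cover everything: Tue evening→Bakr, Wed morning→Watson, Wed afternoon→Vasquez+Bakr, Wed evening→Vasquez, Thu morning→Vasquez, Thu afternoon→Bakr+Lindqvist, Thu evening→Watson, Fri morning→Lindqvist, Fri afternoon→Lindqvist, Fri evening→Watson, Sat morning→Watson.

4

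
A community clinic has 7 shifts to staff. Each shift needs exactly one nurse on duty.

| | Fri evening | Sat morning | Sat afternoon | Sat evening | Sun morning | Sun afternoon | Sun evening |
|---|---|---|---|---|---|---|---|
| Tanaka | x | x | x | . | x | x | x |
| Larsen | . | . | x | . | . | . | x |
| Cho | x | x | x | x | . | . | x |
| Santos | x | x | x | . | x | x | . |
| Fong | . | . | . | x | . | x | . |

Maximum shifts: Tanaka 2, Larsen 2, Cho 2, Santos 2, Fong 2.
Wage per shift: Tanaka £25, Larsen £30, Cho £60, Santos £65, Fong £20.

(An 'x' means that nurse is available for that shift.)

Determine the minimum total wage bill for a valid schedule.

Picking the cheapest available nurse for each shift independently would cost £165, but that ignores the shift limits.
An optimal schedule: Fri evening→Tanaka, Sat morning→Cho, Sat afternoon→Larsen, Sat evening→Fong, Sun morning→Tanaka, Sun afternoon→Fong, Sun evening→Larsen.
Total: 25 + 60 + 30 + 20 + 25 + 20 + 30 = £210.

£210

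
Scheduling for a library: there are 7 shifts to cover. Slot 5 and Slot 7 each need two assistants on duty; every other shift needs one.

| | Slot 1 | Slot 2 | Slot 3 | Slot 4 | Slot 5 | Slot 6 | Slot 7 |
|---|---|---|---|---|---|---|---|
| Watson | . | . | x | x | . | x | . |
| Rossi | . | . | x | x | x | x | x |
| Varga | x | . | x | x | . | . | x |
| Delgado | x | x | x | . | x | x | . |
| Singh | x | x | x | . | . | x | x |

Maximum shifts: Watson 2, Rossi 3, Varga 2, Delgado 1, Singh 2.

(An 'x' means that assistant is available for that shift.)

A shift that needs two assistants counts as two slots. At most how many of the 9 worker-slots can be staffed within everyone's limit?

9

Total capacity across all assistants is 2+3+2+1+2 = 10, and 9 slots are needed, so at most 9 can be filled.
An assignment achieving 9: Slot 1→Varga, Slot 2→Singh, Slot 3→Rossi, Slot 4→Watson, Slot 5→Rossi+Delgado, Slot 6→Watson, Slot 7→Rossi+Varga.
Loads: Watson 2/2, Rossi 3/3, Varga 2/2, Delgado 1/1, Singh 1/2.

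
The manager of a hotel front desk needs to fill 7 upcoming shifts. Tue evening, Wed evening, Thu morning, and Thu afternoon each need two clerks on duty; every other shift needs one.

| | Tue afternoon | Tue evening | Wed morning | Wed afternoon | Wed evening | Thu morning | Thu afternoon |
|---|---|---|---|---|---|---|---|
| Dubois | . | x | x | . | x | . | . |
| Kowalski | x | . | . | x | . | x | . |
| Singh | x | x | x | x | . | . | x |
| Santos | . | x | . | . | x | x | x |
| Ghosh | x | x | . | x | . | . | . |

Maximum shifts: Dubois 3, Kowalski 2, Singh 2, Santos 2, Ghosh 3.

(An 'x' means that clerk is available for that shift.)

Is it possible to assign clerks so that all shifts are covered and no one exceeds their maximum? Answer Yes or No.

Total capacity is 12 and 11 slots are needed, so capacity alone doesn't rule it out.
Shifts {Wed evening, Thu morning, Thu afternoon} need 6 worker-slots in total, but the clerks available for any of those shifts (Dubois, Kowalski, Singh, and Santos) can supply at most 5 among them. So no valid schedule exists.

No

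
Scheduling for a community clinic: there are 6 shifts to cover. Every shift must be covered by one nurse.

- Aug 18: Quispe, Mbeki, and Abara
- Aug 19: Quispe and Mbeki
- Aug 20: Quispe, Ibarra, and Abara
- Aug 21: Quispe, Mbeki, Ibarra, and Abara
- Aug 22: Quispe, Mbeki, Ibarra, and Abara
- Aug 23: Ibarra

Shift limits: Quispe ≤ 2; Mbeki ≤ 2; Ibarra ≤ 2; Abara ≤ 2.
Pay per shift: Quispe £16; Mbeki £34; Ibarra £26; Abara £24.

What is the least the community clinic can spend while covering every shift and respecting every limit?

£132

Aug 23 can only be covered by Ibarra, so that assignment is forced.
Picking the cheapest available nurse for each shift independently would cost £106, but that ignores the shift limits.
An optimal schedule: Aug 18→Quispe, Aug 19→Quispe, Aug 20→Abara, Aug 21→Abara, Aug 22→Ibarra, Aug 23→Ibarra.
Total: 16 + 16 + 24 + 24 + 26 + 26 = £132.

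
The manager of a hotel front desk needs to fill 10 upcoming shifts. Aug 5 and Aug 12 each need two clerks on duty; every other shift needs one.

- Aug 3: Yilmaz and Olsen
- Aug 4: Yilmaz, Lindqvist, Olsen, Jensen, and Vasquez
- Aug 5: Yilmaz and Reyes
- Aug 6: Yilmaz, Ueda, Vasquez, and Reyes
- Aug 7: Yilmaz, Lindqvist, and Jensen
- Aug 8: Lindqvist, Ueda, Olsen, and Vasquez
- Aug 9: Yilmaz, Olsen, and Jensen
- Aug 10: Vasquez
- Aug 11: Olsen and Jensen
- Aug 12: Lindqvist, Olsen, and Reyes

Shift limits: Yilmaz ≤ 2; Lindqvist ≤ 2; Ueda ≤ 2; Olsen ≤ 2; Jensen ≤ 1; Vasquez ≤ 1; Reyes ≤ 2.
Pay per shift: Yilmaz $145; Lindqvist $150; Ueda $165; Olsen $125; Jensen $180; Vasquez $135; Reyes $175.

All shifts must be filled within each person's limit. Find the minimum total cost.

Aug 5 can only be covered by Yilmaz and Reyes, so that assignment is forced.
Aug 10 can only be covered by Vasquez, so that assignment is forced.
Picking the cheapest available clerk for each shift independently would cost $1635, but that ignores the shift limits.
An optimal schedule: Aug 3→Yilmaz, Aug 4→Jensen, Aug 5→Yilmaz+Reyes, Aug 6→Ueda, Aug 7→Lindqvist, Aug 8→Ueda, Aug 9→Olsen, Aug 10→Vasquez, Aug 11→Olsen, Aug 12→Lindqvist+Reyes.
Total: 145 + 180 + 145 + 175 + 165 + 150 + 165 + 125 + 135 + 125 + 150 + 175 = $1835.

$1835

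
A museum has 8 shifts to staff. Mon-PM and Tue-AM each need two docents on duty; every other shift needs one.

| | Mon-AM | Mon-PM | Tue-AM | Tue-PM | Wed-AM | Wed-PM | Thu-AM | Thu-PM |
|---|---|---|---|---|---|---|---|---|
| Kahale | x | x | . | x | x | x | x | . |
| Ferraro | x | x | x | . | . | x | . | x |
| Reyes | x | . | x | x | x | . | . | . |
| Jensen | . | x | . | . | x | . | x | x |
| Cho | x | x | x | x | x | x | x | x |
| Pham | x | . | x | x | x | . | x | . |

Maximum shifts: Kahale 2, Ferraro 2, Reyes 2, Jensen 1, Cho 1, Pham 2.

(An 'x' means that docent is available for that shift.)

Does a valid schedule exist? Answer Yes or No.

One valid schedule: Mon-AM→Reyes, Mon-PM→Ferraro+Cho, Tue-AM→Reyes+Pham, Tue-PM→Kahale, Wed-AM→Pham, Wed-PM→Kahale, Thu-AM→Jensen, Thu-PM→Ferraro.
Loads: Kahale 2/2, Ferraro 2/2, Reyes 2/2, Jensen 1/1, Cho 1/1, Pham 2/2 — all within limits.

Yes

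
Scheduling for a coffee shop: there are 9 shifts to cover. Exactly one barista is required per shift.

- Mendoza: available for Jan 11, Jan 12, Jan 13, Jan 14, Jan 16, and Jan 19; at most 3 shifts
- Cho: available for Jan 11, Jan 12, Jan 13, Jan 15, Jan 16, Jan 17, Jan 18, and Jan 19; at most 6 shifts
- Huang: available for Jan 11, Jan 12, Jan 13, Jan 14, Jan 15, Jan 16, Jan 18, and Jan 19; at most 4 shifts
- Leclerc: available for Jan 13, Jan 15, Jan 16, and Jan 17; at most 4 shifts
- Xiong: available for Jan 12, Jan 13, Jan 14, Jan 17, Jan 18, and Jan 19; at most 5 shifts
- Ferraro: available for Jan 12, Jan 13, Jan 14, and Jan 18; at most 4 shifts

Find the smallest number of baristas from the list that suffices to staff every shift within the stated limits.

9 slots to fill and no one can take more than 6, so at least ⌈9/6⌉ = 2 baristas are needed.
Mendoza and Cho alone can cover everything: Jan 11→Mendoza, Jan 12→Mendoza, Jan 13→Cho, Jan 14→Mendoza, Jan 15→Cho, Jan 16→Cho, Jan 17→Cho, Jan 18→Cho, Jan 19→Cho.

2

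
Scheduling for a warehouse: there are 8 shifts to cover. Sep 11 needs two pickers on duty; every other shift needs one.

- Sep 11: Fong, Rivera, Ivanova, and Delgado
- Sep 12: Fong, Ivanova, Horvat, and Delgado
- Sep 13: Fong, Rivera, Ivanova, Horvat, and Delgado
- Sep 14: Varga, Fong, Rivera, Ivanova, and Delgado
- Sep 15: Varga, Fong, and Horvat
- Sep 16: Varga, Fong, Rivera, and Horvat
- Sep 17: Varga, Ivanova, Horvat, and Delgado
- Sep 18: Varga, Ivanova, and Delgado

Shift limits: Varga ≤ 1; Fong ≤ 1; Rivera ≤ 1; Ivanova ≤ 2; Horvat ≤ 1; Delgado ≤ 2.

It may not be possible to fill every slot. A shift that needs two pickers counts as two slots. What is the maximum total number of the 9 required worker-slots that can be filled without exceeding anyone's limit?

8

Total capacity across all pickers is 1+1+1+2+1+2 = 8, and 9 slots are needed, so at most 8 can be filled.
An assignment achieving 8: Sep 11→Fong+Rivera, Sep 12→Ivanova, Sep 13→Delgado, Sep 15→Varga, Sep 16→Horvat, Sep 17→Delgado, Sep 18→Ivanova.
Loads: Varga 1/1, Fong 1/1, Rivera 1/1, Ivanova 2/2, Horvat 1/1, Delgado 2/2.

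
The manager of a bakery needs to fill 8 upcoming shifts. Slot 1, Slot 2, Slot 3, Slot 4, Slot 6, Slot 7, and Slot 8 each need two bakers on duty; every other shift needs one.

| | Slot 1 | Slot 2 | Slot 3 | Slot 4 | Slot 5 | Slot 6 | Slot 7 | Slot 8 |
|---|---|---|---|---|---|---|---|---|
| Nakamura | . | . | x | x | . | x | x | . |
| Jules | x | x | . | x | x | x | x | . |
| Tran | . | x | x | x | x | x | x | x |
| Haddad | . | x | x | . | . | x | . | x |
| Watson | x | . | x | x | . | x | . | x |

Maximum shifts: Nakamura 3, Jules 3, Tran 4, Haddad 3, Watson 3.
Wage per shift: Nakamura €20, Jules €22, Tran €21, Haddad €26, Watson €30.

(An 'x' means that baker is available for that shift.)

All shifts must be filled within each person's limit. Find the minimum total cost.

Slot 1 can only be covered by Jules and Watson, so that assignment is forced.
Picking the cheapest available baker for each shift independently would cost €327, but that ignores the shift limits.
An optimal schedule: Slot 1→Jules+Watson, Slot 2→Tran+Jules, Slot 3→Nakamura+Haddad, Slot 4→Nakamura+Jules, Slot 5→Tran, Slot 6→Haddad+Watson, Slot 7→Nakamura+Tran, Slot 8→Tran+Haddad.
Total: 22 + 30 + 21 + 22 + 20 + 26 + 20 + 22 + 21 + 26 + 30 + 20 + 21 + 21 + 26 = €348.

€348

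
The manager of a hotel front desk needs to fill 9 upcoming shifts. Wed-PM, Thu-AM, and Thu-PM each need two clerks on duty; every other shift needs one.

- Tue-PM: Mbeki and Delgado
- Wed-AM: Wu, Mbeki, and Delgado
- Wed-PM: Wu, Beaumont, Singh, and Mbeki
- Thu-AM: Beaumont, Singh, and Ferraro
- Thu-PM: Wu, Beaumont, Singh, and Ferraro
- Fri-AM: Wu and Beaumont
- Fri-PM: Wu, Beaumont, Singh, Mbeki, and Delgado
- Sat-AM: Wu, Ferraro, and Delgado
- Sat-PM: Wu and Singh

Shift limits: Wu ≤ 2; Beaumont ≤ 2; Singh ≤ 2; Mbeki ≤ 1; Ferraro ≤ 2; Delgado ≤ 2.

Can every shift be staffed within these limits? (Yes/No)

Total capacity is 2+2+2+1+2+2 = 11 but 12 worker-slots are needed — infeasible.

No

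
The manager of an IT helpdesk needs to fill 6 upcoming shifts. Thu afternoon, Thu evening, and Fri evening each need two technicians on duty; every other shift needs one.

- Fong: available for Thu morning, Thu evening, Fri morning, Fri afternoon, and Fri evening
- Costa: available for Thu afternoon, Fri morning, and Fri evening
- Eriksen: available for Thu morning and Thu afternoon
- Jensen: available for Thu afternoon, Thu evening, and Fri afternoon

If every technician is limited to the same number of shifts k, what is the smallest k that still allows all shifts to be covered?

With 4 technicians and 9 worker-slots to fill, someone must work at least ⌈9/4⌉ = 3 shifts, so k ≥ 3.
k = 3 works: Thu morning→Fong, Thu afternoon→Costa+Eriksen, Thu evening→Fong+Jensen, Fri morning→Costa, Fri afternoon→Jensen, Fri evening→Fong+Costa.
Loads: Fong 3, Costa 3, Eriksen 1, Jensen 2 — all ≤ 3.

3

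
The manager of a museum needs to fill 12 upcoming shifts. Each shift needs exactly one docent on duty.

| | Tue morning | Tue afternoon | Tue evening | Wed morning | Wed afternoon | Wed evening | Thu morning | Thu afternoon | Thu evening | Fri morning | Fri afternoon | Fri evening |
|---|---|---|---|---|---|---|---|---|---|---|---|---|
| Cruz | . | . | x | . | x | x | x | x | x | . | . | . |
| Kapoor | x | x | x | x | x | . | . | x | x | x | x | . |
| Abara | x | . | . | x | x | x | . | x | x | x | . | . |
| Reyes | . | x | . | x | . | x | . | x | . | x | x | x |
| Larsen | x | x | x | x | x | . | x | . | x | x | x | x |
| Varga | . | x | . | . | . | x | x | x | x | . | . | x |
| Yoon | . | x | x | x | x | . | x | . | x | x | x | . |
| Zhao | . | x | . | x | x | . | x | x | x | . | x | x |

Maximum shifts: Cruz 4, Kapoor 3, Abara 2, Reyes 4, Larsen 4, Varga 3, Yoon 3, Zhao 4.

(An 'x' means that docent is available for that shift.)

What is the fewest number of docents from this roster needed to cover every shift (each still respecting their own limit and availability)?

3

12 slots to fill and no one can take more than 4, so at least ⌈12/4⌉ = 3 docents are needed.
Cruz, Reyes, and Larsen alone can cover everything: Tue morning→Larsen, Tue afternoon→Reyes, Tue evening→Cruz, Wed morning→Reyes, Wed afternoon→Cruz, Wed evening→Cruz, Thu morning→Cruz, Thu afternoon→Reyes, Thu evening→Larsen, Fri morning→Reyes, Fri afternoon→Larsen, Fri evening→Larsen.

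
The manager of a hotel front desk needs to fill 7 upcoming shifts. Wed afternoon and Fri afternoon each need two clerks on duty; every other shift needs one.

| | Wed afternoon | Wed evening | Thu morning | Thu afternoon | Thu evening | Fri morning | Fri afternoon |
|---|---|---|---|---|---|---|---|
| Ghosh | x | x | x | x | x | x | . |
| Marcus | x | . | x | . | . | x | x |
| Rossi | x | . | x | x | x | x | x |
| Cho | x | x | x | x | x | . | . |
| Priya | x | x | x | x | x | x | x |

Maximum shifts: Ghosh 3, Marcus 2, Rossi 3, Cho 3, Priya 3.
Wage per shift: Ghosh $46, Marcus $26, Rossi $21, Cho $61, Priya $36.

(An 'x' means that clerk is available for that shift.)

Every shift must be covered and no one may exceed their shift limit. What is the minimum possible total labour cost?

Picking the cheapest available clerk for each shift independently would cost $214, but that ignores the shift limits.
An optimal schedule: Wed afternoon→Priya+Ghosh, Wed evening→Priya, Thu morning→Priya, Thu afternoon→Rossi, Thu evening→Rossi, Fri morning→Marcus, Fri afternoon→Rossi+Marcus.
Total: 36 + 46 + 36 + 36 + 21 + 21 + 26 + 21 + 26 = $269.

$269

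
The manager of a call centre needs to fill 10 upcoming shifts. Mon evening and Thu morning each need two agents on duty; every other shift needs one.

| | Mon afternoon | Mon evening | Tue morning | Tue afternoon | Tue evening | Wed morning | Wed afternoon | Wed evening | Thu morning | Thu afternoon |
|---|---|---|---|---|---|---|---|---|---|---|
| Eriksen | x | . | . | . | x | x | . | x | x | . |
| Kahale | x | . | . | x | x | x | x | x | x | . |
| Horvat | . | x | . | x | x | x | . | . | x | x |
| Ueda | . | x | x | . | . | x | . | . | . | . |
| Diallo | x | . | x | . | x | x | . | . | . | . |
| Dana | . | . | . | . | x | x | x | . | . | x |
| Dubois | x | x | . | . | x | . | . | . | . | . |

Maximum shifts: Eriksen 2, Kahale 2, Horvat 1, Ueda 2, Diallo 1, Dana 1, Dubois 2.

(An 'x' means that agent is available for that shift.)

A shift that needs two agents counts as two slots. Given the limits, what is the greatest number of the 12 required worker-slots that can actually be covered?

11

Total capacity across all agents is 2+2+1+2+1+1+2 = 11, and 12 slots are needed, so at most 11 can be filled.
An assignment achieving 11: Mon afternoon→Diallo, Mon evening→Ueda+Dubois, Tue morning→Ueda, Tue afternoon→Kahale, Tue evening→Dubois, Wed morning→Dana, Wed afternoon→Kahale, Wed evening→Eriksen, Thu morning→Eriksen, Thu afternoon→Horvat.
Loads: Eriksen 2/2, Kahale 2/2, Horvat 1/1, Ueda 2/2, Diallo 1/1, Dana 1/1, Dubois 2/2.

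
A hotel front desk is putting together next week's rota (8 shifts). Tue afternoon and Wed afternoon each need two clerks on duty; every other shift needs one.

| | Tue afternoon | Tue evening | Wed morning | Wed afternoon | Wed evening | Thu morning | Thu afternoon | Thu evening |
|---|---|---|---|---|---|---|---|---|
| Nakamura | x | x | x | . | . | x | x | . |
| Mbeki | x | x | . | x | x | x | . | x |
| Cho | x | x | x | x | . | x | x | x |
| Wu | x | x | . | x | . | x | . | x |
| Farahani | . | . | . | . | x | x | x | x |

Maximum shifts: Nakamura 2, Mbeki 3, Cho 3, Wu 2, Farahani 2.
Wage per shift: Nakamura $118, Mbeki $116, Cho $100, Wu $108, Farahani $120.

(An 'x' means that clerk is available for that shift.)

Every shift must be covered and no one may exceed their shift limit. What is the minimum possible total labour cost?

Picking the cheapest available clerk for each shift independently would cost $1032, but that ignores the shift limits.
An optimal schedule: Tue afternoon→Cho+Wu, Tue evening→Mbeki, Wed morning→Nakamura, Wed afternoon→Mbeki+Cho, Wed evening→Mbeki, Thu morning→Wu, Thu afternoon→Nakamura, Thu evening→Cho.
Total: 100 + 108 + 116 + 118 + 116 + 100 + 116 + 108 + 118 + 100 = $1100.

$1100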